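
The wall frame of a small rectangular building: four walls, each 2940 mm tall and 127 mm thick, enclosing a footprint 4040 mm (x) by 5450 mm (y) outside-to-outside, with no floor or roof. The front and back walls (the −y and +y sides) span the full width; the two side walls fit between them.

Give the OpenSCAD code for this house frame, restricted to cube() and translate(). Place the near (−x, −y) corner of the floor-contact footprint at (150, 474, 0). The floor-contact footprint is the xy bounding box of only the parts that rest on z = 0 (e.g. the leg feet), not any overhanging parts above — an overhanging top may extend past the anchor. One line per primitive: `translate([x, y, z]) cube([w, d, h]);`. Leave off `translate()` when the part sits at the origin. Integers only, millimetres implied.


translate([150, 474, 0]) cube([4040, 127, 2940]);
translate([150, 5797, 0]) cube([4040, 127, 2940]);
translate([150, 601, 0]) cube([127, 5196, 2940]);
translate([4063, 601, 0]) cube([127, 5196, 2940]);


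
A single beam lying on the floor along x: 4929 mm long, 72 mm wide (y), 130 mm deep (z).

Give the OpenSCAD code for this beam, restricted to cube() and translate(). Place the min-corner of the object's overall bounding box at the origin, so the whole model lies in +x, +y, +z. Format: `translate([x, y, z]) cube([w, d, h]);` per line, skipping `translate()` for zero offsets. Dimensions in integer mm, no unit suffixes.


cube([4929, 72, 130]);


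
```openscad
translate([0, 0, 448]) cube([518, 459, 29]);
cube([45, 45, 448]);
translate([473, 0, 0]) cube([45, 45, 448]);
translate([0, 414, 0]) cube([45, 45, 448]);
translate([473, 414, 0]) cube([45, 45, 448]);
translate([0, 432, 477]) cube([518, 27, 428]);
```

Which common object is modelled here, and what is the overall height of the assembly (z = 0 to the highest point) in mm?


A chair. The overall height is 905 mm.

A slab on four corner posts with a tall panel at the back — a chair. The seat slab sits at z = 448 with thickness 29, and the 428 mm backrest starts at the seat top, so the overall height is 448 + 29 + 428 = 905 mm.


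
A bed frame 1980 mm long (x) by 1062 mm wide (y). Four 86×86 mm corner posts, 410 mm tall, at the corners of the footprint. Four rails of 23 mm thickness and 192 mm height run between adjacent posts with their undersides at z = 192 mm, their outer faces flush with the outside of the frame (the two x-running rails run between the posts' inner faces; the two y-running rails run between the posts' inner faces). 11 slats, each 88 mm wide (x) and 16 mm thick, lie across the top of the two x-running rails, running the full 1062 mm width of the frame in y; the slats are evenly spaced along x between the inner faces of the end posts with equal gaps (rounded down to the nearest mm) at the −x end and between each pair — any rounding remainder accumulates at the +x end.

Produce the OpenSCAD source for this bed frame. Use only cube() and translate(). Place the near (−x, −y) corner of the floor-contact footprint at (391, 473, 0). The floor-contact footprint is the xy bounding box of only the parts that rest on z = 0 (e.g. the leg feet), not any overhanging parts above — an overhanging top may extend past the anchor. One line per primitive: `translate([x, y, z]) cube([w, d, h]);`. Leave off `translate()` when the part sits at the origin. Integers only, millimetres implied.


translate([391, 473, 0]) cube([86, 86, 410]);
translate([391, 1449, 0]) cube([86, 86, 410]);
translate([2285, 473, 0]) cube([86, 86, 410]);
translate([2285, 1449, 0]) cube([86, 86, 410]);
translate([477, 473, 192]) cube([1808, 23, 192]);
translate([477, 1512, 192]) cube([1808, 23, 192]);
translate([391, 559, 192]) cube([23, 890, 192]);
translate([2348, 559, 192]) cube([23, 890, 192]);
translate([547, 473, 384]) cube([88, 1062, 16]);
translate([705, 473, 384]) cube([88, 1062, 16]);
translate([863, 473, 384]) cube([88, 1062, 16]);
translate([1021, 473, 384]) cube([88, 1062, 16]);
translate([1179, 473, 384]) cube([88, 1062, 16]);
translate([1337, 473, 384]) cube([88, 1062, 16]);
translate([1495, 473, 384]) cube([88, 1062, 16]);
translate([1653, 473, 384]) cube([88, 1062, 16]);
translate([1811, 473, 384]) cube([88, 1062, 16]);
translate([1969, 473, 384]) cube([88, 1062, 16]);
translate([2127, 473, 384]) cube([88, 1062, 16]);


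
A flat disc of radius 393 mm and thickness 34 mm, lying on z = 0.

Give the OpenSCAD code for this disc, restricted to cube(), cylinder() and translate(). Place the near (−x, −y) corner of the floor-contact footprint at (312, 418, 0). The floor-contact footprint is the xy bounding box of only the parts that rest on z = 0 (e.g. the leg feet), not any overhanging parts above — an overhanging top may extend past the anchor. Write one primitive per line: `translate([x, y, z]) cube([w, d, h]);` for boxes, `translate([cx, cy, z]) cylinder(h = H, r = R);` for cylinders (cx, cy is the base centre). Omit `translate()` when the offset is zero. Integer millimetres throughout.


translate([705, 811, 0]) cylinder(h = 34, r = 393);


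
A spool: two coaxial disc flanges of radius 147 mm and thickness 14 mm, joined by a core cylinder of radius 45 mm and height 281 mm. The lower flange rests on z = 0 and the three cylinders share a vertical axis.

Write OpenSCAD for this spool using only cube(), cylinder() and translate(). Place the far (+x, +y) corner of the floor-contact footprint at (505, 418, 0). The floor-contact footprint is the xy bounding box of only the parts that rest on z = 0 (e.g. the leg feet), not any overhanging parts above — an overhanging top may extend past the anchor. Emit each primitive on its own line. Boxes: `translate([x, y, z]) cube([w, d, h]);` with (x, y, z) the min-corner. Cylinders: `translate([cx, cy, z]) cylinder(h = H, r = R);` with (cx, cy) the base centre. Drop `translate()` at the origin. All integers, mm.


translate([358, 271, 0]) cylinder(h = 14, r = 147);
translate([358, 271, 14]) cylinder(h = 281, r = 45);
translate([358, 271, 295]) cylinder(h = 14, r = 147);


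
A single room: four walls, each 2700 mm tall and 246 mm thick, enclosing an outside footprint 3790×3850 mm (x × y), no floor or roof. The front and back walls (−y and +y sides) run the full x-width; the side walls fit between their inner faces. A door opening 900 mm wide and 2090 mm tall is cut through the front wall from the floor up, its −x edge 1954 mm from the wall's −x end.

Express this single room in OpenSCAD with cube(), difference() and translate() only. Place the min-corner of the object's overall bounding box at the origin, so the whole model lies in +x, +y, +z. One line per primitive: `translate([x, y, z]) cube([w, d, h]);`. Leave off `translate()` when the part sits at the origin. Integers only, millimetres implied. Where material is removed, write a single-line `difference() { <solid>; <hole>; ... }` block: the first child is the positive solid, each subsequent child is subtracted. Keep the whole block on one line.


difference() { cube([3790, 246, 2700]); translate([1954, 0, 0]) cube([900, 246, 2090]); }
translate([0, 3604, 0]) cube([3790, 246, 2700]);
translate([0, 246, 0]) cube([246, 3358, 2700]);
translate([3544, 246, 0]) cube([246, 3358, 2700]);


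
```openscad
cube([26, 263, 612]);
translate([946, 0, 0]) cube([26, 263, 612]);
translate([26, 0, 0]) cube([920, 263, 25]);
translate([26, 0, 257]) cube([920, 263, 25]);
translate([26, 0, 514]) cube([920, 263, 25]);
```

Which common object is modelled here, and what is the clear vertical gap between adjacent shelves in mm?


A bookshelf. The clear shelf gap is 232 mm.

Two tall side panels with 3 horizontal boards between them — a bookshelf. The first two shelf undersides are at z = 0 and z = 257; with shelf thickness 25, the clear gap is 257 − 0 − 25 = 232 mm.


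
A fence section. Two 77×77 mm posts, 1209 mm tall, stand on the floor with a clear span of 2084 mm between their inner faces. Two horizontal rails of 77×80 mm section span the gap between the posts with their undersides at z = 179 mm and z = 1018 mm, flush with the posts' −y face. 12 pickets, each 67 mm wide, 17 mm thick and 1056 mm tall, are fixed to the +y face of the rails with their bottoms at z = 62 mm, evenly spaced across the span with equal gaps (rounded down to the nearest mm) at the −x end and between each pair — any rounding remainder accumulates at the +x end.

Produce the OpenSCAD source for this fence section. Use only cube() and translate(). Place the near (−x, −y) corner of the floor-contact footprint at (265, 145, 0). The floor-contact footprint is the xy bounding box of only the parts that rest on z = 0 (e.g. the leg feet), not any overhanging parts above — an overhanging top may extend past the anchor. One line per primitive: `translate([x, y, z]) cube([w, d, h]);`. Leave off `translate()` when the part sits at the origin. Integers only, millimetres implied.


translate([265, 145, 0]) cube([77, 77, 1209]);
translate([2426, 145, 0]) cube([77, 77, 1209]);
translate([342, 145, 179]) cube([2084, 77, 80]);
translate([342, 145, 1018]) cube([2084, 77, 80]);
translate([440, 222, 62]) cube([67, 17, 1056]);
translate([605, 222, 62]) cube([67, 17, 1056]);
translate([770, 222, 62]) cube([67, 17, 1056]);
translate([935, 222, 62]) cube([67, 17, 1056]);
translate([1100, 222, 62]) cube([67, 17, 1056]);
translate([1265, 222, 62]) cube([67, 17, 1056]);
translate([1430, 222, 62]) cube([67, 17, 1056]);
translate([1595, 222, 62]) cube([67, 17, 1056]);
translate([1760, 222, 62]) cube([67, 17, 1056]);
translate([1925, 222, 62]) cube([67, 17, 1056]);
translate([2090, 222, 62]) cube([67, 17, 1056]);
translate([2255, 222, 62]) cube([67, 17, 1056]);


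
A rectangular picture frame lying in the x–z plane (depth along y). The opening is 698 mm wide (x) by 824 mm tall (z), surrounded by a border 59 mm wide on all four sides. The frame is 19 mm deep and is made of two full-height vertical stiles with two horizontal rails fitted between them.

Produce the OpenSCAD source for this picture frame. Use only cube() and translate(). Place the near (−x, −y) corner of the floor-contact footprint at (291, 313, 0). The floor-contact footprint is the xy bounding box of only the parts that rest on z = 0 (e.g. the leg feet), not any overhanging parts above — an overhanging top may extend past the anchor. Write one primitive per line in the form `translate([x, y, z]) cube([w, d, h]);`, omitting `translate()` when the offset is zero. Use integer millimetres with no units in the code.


translate([291, 313, 0]) cube([59, 19, 942]);
translate([1048, 313, 0]) cube([59, 19, 942]);
translate([350, 313, 0]) cube([698, 19, 59]);
translate([350, 313, 883]) cube([698, 19, 59]);


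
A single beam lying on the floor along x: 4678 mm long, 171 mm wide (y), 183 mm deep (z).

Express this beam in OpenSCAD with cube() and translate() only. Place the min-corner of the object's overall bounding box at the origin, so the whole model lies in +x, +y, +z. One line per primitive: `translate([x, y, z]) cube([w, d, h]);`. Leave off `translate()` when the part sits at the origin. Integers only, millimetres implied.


cube([4678, 171, 183]);


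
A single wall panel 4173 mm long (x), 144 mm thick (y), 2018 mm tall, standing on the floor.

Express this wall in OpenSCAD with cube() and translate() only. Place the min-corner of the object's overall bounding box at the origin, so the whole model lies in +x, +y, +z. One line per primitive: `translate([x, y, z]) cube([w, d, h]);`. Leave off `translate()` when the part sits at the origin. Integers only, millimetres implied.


cube([4173, 144, 2018]);


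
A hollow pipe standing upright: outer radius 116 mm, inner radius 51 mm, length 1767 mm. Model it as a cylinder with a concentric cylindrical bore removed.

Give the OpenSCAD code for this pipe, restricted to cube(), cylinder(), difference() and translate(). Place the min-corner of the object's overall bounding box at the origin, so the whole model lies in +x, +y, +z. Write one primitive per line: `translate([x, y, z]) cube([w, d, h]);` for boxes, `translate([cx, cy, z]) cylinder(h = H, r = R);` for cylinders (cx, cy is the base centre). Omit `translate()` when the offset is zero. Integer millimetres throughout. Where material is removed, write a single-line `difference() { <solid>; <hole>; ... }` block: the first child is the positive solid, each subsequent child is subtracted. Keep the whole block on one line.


difference() { translate([116, 116, 0]) cylinder(h = 1767, r = 116); translate([116, 116, 0]) cylinder(h = 1767, r = 51); }


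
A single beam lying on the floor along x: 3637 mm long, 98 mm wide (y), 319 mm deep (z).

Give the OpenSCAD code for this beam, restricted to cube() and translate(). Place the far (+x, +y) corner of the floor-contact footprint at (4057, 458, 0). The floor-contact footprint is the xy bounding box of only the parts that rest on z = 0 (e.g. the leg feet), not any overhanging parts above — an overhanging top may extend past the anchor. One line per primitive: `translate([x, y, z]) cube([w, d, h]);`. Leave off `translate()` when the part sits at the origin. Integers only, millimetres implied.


translate([420, 360, 0]) cube([3637, 98, 319]);


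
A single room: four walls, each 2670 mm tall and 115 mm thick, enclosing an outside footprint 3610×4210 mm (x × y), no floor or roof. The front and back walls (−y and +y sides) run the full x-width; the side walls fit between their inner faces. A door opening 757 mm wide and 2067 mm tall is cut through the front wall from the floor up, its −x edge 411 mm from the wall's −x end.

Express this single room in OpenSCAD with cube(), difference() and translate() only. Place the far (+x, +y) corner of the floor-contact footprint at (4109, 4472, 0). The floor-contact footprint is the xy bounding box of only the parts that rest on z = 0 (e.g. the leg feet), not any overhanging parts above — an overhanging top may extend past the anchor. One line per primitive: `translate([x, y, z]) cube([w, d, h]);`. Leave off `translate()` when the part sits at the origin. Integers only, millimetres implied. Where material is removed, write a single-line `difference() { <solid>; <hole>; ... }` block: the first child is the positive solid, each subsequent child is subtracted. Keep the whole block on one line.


difference() { translate([499, 262, 0]) cube([3610, 115, 2670]); translate([910, 262, 0]) cube([757, 115, 2067]); }
translate([499, 4357, 0]) cube([3610, 115, 2670]);
translate([499, 377, 0]) cube([115, 3980, 2670]);
translate([3994, 377, 0]) cube([115, 3980, 2670]);


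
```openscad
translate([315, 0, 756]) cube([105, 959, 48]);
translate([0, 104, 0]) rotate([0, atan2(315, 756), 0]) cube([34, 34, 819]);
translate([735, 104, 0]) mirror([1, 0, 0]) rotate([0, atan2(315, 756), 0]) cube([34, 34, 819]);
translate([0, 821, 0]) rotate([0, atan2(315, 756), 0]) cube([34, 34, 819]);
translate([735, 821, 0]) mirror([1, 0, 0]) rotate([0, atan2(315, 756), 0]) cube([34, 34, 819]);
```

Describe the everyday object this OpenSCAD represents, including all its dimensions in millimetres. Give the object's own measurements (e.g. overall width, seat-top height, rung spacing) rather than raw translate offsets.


A sawhorse. A 105×959×48 mm beam (x, y, z) sits on two A-frame leg pairs. Each pair is two raked legs of 34×34 mm section (34 mm along y) splaying symmetrically in x. Each leg rises 756 mm vertically over 315 mm of horizontal reach and is 819 mm long along its own axis. Every leg's outer bottom edge rests on the floor and its outer top edge meets a bottom edge of the beam — the left legs (tilting toward +x) meet the beam's −x bottom edge, the right legs (their mirror images, tilting toward −x) meet its +x bottom edge — so the leg tops tuck under the beam, the beam's underside is 756 mm above the floor, and the feet are 735 mm apart outside-to-outside with the beam centred between them. The two leg pairs are set in 104 mm from either end of the beam.


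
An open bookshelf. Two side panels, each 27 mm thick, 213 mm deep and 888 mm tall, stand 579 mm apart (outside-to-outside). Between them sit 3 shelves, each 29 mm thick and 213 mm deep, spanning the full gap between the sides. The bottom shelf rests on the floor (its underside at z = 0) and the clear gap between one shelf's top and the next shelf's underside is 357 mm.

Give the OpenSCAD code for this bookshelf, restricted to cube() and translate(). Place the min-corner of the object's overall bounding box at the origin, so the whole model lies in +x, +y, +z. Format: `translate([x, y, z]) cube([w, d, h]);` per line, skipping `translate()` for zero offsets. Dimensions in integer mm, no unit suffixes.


cube([27, 213, 888]);
translate([552, 0, 0]) cube([27, 213, 888]);
translate([27, 0, 0]) cube([525, 213, 29]);
translate([27, 0, 386]) cube([525, 213, 29]);
translate([27, 0, 772]) cube([525, 213, 29]);


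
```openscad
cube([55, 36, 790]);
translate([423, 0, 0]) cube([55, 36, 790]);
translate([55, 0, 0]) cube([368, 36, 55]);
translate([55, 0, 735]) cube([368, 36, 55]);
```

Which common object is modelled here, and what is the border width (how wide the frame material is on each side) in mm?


A picture frame. The border width is 55 mm.

Four thin pieces enclosing a rectangular opening — a picture frame. The two full-height stiles are 790 mm tall; the top rail sits at z = 735 and is 55 mm tall, so the border above the opening is 790 − 735 = 55 mm, matching the stile x-width.


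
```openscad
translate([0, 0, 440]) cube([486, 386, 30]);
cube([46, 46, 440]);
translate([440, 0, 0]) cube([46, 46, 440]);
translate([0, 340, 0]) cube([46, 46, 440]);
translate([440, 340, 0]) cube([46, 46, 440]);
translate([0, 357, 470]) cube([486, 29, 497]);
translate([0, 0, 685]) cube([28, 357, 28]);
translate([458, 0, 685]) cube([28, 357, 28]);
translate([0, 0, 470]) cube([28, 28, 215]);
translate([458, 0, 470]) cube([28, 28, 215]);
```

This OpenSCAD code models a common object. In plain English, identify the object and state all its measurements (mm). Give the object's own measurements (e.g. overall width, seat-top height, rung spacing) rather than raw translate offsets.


A chair. The seat is a 486×386×30 mm slab with its top at z = 470 mm, on four 46×46 mm corner legs (flush with the seat edges, standing on z = 0). A flat backrest 29 mm thick, 497 mm tall, spans the full seat width and rises from the seat top along its +y edge, rear face flush with the rear of the seat. Two armrests of 28×28 mm section run along each side from the seat's front edge to the front of the backrest, top faces 243 mm above the seat top and outer faces flush with the seat's x-edges; a 28×28 mm post under the front of each armrest stands on the seat at the front corner.


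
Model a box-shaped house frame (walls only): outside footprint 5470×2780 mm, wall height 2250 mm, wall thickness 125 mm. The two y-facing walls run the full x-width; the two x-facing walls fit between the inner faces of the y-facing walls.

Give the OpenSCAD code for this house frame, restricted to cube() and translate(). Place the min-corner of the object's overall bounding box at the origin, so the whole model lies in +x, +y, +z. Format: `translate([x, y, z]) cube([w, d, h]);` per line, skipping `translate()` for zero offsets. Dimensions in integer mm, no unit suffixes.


cube([5470, 125, 2250]);
translate([0, 2655, 0]) cube([5470, 125, 2250]);
translate([0, 125, 0]) cube([125, 2530, 2250]);
translate([5345, 125, 0]) cube([125, 2530, 2250]);


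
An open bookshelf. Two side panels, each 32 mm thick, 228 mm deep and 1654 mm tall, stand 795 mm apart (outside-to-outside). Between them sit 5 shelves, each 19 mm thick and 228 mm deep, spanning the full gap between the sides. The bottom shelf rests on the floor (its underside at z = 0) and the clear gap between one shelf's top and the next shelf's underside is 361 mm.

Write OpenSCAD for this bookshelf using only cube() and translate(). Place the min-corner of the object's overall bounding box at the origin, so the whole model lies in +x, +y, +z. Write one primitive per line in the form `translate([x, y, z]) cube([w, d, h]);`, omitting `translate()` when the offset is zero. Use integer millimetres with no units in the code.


cube([32, 228, 1654]);
translate([763, 0, 0]) cube([32, 228, 1654]);
translate([32, 0, 0]) cube([731, 228, 19]);
translate([32, 0, 380]) cube([731, 228, 19]);
translate([32, 0, 760]) cube([731, 228, 19]);
translate([32, 0, 1140]) cube([731, 228, 19]);
translate([32, 0, 1520]) cube([731, 228, 19]);


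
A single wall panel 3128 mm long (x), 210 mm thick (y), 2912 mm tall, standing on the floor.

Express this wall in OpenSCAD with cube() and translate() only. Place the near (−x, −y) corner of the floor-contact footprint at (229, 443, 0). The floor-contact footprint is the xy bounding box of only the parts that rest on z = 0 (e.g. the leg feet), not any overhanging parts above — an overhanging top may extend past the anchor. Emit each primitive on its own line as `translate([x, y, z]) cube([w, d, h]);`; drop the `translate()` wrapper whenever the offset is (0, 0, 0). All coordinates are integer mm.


translate([229, 443, 0]) cube([3128, 210, 2912]);


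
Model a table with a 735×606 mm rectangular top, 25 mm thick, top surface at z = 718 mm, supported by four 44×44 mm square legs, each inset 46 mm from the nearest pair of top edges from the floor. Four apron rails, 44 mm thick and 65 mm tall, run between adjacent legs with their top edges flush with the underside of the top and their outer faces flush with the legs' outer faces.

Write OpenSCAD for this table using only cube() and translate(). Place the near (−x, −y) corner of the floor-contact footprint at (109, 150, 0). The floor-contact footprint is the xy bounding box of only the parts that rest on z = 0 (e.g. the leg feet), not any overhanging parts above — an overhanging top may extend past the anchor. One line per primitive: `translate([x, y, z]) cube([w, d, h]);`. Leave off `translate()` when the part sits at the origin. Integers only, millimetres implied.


// leg_h = 718 - 25 = 693
// apron z = 693 - 65 = 628
translate([63, 104, 693]) cube([735, 606, 25]);
translate([109, 150, 0]) cube([44, 44, 693]);
translate([708, 150, 0]) cube([44, 44, 693]);
translate([109, 620, 0]) cube([44, 44, 693]);
translate([708, 620, 0]) cube([44, 44, 693]);
translate([153, 150, 628]) cube([555, 44, 65]);
translate([153, 620, 628]) cube([555, 44, 65]);
translate([109, 194, 628]) cube([44, 426, 65]);
translate([708, 194, 628]) cube([44, 426, 65]);


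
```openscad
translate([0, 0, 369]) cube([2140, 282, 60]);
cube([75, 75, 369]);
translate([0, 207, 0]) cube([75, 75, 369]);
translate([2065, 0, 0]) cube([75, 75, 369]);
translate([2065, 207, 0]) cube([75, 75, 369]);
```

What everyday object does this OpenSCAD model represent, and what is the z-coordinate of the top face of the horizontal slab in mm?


A bench. The seat-top height is 429 mm.

A long slab on four corner posts — a bench. The slab sits at z = 369 with thickness 60, so the top is 369 + 60 = 429 mm.


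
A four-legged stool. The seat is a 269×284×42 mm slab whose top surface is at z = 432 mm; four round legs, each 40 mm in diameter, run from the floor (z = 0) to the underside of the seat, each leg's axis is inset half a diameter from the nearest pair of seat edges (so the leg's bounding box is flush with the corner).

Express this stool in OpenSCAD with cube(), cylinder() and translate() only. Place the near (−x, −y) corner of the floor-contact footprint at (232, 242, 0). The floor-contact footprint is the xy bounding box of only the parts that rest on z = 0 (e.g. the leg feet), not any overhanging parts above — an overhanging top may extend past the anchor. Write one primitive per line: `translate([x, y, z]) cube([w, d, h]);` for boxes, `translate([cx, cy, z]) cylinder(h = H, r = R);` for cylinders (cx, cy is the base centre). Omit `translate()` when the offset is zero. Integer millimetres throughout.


translate([232, 242, 390]) cube([269, 284, 42]);
translate([252, 262, 0]) cylinder(h = 390, r = 20);
translate([481, 262, 0]) cylinder(h = 390, r = 20);
translate([252, 506, 0]) cylinder(h = 390, r = 20);
translate([481, 506, 0]) cylinder(h = 390, r = 20);


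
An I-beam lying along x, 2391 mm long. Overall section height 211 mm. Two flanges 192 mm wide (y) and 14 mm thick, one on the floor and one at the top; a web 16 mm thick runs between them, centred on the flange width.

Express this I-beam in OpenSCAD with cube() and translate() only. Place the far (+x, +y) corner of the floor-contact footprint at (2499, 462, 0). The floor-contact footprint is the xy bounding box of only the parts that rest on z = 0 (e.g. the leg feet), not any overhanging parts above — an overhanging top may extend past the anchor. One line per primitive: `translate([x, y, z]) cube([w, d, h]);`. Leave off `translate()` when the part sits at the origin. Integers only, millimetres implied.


translate([108, 270, 0]) cube([2391, 192, 14]);
translate([108, 358, 14]) cube([2391, 16, 183]);
translate([108, 270, 197]) cube([2391, 192, 14]);


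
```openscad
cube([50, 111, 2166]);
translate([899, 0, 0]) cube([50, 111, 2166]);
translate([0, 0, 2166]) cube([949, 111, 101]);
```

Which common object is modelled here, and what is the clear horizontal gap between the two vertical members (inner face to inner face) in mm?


A door frame. The clear opening width is 849 mm.

Two 2166 mm tall posts with a header on top — a door frame. The left jamb is 50 mm wide at x = 0; the right jamb starts at x = 899. The clear opening is 899 − 50 = 849 mm.


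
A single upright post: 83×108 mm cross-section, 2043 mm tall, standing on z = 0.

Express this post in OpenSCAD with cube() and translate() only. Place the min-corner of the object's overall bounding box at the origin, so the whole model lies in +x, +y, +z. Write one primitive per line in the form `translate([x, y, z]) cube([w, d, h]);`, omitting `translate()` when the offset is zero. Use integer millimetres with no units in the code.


cube([83, 108, 2043]);


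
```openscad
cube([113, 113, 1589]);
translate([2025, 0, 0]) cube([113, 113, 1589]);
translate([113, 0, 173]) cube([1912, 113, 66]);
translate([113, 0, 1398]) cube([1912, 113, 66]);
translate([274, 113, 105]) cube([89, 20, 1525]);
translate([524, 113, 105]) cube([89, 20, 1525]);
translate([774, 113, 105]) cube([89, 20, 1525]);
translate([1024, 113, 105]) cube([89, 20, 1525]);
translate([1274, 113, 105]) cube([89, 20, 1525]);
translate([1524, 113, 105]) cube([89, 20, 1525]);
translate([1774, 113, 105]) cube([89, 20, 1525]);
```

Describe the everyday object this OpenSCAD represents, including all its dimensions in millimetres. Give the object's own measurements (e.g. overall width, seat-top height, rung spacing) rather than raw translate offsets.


A fence section. Two 113×113 mm posts, 1589 mm tall, stand on the floor with a clear span of 1912 mm between their inner faces. Two horizontal rails of 113×66 mm section span the gap between the posts with their undersides at z = 173 mm and z = 1398 mm, flush with the posts' −y face. 7 pickets, each 89 mm wide, 20 mm thick and 1525 mm tall, are fixed to the +y face of the rails with their bottoms at z = 105 mm, spaced across the span with a 161 mm gap after the −x post and between neighbouring pickets, with 162 mm left before the +x post.


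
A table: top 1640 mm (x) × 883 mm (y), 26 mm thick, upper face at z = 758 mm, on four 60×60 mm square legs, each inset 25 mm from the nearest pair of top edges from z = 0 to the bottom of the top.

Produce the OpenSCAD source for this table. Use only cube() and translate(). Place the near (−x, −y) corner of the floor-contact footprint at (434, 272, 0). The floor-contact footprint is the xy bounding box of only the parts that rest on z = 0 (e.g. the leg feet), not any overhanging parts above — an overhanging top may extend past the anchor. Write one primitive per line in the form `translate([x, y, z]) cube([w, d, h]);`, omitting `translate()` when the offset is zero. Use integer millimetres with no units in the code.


translate([409, 247, 732]) cube([1640, 883, 26]);
translate([434, 272, 0]) cube([60, 60, 732]);
translate([1964, 272, 0]) cube([60, 60, 732]);
translate([434, 1045, 0]) cube([60, 60, 732]);
translate([1964, 1045, 0]) cube([60, 60, 732]);


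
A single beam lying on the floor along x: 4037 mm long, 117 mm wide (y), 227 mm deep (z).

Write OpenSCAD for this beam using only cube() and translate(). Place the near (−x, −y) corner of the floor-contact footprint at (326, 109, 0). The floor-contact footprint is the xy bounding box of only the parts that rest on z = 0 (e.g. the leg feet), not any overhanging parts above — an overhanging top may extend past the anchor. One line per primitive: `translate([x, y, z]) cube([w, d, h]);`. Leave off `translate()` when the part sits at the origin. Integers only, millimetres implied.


translate([326, 109, 0]) cube([4037, 117, 227]);


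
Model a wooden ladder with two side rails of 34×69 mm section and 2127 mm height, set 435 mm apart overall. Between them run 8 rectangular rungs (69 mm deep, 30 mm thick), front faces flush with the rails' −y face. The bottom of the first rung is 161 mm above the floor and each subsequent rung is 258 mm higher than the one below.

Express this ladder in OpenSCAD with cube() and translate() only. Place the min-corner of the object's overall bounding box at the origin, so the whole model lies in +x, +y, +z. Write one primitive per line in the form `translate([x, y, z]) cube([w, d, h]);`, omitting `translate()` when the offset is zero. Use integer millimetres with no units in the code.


cube([34, 69, 2127]);
translate([401, 0, 0]) cube([34, 69, 2127]);
translate([34, 0, 161]) cube([367, 69, 30]);
translate([34, 0, 419]) cube([367, 69, 30]);
translate([34, 0, 677]) cube([367, 69, 30]);
translate([34, 0, 935]) cube([367, 69, 30]);
translate([34, 0, 1193]) cube([367, 69, 30]);
translate([34, 0, 1451]) cube([367, 69, 30]);
translate([34, 0, 1709]) cube([367, 69, 30]);
translate([34, 0, 1967]) cube([367, 69, 30]);


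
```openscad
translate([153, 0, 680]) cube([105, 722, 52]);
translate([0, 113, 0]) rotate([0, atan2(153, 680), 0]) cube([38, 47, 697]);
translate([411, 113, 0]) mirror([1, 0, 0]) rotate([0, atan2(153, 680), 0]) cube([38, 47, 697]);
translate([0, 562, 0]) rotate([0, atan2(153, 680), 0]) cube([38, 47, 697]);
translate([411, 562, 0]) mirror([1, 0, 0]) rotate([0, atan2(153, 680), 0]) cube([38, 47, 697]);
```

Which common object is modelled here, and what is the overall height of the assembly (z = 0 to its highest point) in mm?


A sawhorse. The overall height is 732 mm.

A beam across two mirrored pairs of raked legs — a sawhorse. The beam's underside is at z = 680 (matching the legs' vertical rise in atan2(153, 680)) and the beam is 52 mm tall, so its top is at 680 + 52 = 732 mm. The raked legs top out at the beam's underside, so that is the highest point.


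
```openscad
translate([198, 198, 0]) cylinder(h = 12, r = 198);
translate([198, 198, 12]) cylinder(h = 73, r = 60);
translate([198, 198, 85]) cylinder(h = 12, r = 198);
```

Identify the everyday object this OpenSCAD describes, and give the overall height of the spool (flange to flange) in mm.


A spool. The overall height is 97 mm.

Three coaxial cylinders, large–small–large — a spool. Two 12 mm flanges and a 73 mm core give 12 + 73 + 12 = 97 mm.


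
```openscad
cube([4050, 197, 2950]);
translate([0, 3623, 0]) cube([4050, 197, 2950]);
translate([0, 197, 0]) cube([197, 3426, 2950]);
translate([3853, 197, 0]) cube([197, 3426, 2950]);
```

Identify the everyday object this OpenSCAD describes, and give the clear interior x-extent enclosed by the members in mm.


A house (or room) frame. The interior width is 3656 mm.

Four 2950 mm walls enclosing a rectangle with no floor or roof — a room or house frame. Outside width is 4050 mm and wall thickness is 197 mm, so the interior width is 4050 − 2 × 197 = 3656 mm.


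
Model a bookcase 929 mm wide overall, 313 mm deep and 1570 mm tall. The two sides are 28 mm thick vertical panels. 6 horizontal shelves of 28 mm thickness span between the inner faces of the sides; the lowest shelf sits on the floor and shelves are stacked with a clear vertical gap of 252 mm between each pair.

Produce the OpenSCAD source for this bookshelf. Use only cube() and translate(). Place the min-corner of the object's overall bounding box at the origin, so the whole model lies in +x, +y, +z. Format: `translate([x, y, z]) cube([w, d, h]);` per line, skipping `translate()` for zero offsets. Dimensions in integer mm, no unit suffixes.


cube([28, 313, 1570]);
translate([901, 0, 0]) cube([28, 313, 1570]);
translate([28, 0, 0]) cube([873, 313, 28]);
translate([28, 0, 280]) cube([873, 313, 28]);
translate([28, 0, 560]) cube([873, 313, 28]);
translate([28, 0, 840]) cube([873, 313, 28]);
translate([28, 0, 1120]) cube([873, 313, 28]);
translate([28, 0, 1400]) cube([873, 313, 28]);


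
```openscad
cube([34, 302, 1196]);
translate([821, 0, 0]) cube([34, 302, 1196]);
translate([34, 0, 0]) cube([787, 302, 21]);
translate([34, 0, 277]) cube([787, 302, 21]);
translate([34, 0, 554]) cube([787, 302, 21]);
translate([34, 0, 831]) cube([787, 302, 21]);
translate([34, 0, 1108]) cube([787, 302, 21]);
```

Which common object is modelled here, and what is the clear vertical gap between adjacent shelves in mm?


A bookshelf. The clear shelf gap is 256 mm.

Two tall side panels with 5 horizontal boards between them — a bookshelf. The first two shelf undersides are at z = 0 and z = 277; with shelf thickness 21, the clear gap is 277 − 0 − 21 = 256 mm.


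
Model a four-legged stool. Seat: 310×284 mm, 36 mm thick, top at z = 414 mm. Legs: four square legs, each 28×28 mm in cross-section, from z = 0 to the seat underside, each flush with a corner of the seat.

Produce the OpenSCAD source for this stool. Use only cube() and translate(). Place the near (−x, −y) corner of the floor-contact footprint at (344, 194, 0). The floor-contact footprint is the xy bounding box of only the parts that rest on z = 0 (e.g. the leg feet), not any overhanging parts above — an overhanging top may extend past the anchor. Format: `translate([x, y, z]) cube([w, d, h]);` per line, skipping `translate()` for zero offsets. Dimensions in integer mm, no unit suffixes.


translate([344, 194, 378]) cube([310, 284, 36]);
translate([344, 194, 0]) cube([28, 28, 378]);
translate([626, 194, 0]) cube([28, 28, 378]);
translate([344, 450, 0]) cube([28, 28, 378]);
translate([626, 450, 0]) cube([28, 28, 378]);


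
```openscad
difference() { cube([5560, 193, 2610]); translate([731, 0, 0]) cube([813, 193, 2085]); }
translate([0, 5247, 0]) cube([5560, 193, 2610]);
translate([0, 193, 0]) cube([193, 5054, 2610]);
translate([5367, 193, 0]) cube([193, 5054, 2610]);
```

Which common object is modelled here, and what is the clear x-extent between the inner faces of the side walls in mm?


A single room. The interior width is 5174 mm.

Four walls enclosing a rectangle with a door in the front wall — a room. Outside width 5560 minus two 193 mm walls gives 5174 mm.


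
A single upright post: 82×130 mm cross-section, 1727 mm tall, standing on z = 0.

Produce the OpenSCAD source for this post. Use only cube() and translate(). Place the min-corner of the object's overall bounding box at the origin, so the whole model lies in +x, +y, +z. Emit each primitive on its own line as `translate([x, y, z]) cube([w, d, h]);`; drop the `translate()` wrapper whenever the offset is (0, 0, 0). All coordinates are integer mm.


cube([82, 130, 1727]);


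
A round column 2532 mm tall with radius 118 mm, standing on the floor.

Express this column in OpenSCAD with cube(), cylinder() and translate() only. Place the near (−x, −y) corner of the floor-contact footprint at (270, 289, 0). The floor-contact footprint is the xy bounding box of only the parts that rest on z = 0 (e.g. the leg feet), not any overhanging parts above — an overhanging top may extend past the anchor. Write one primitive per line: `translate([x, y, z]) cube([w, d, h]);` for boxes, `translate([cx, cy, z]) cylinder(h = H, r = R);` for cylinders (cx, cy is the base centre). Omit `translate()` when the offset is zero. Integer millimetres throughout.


translate([388, 407, 0]) cylinder(h = 2532, r = 118);


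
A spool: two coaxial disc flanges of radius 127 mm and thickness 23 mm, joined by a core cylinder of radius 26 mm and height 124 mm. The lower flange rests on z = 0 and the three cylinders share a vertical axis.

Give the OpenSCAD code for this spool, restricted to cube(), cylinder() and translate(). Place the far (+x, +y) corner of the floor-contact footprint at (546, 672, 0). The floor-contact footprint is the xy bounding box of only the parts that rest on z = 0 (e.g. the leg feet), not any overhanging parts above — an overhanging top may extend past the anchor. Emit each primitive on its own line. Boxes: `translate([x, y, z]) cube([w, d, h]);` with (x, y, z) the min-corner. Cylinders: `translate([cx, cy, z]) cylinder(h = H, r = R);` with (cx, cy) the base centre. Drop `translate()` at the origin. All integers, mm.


translate([419, 545, 0]) cylinder(h = 23, r = 127);
translate([419, 545, 23]) cylinder(h = 124, r = 26);
translate([419, 545, 147]) cylinder(h = 23, r = 127);


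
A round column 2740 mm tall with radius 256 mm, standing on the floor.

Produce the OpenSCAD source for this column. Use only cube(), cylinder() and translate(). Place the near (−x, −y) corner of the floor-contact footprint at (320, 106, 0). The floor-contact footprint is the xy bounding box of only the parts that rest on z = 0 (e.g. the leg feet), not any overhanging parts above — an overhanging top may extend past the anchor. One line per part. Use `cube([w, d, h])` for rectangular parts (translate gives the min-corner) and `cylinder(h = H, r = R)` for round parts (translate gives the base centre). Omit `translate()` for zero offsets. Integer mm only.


translate([576, 362, 0]) cylinder(h = 2740, r = 256);


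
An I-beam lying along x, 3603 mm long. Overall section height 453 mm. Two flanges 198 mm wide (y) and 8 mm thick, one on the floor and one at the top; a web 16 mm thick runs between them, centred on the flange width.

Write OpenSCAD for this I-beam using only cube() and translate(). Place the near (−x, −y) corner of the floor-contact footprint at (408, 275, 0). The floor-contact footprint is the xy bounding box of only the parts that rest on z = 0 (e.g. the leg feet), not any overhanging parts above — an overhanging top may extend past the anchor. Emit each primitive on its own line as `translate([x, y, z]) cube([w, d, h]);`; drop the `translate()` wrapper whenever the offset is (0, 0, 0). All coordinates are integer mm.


translate([408, 275, 0]) cube([3603, 198, 8]);
translate([408, 366, 8]) cube([3603, 16, 437]);
translate([408, 275, 445]) cube([3603, 198, 8]);


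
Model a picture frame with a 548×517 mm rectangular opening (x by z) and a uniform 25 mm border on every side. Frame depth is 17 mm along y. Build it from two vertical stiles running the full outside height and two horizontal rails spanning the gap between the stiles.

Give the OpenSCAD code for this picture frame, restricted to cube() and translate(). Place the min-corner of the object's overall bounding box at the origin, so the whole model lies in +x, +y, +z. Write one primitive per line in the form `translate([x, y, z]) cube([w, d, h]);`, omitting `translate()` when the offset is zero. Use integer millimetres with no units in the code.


cube([25, 17, 567]);
translate([573, 0, 0]) cube([25, 17, 567]);
translate([25, 0, 0]) cube([548, 17, 25]);
translate([25, 0, 542]) cube([548, 17, 25]);


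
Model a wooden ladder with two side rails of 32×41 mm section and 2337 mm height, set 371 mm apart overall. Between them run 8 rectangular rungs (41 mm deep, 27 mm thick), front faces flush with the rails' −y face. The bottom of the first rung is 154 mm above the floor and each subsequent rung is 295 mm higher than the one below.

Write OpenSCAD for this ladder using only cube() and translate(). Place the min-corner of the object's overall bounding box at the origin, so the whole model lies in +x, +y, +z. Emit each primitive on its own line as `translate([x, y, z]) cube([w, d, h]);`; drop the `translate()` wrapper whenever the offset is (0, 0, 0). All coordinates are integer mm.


cube([32, 41, 2337]);
translate([339, 0, 0]) cube([32, 41, 2337]);
translate([32, 0, 154]) cube([307, 41, 27]);
translate([32, 0, 449]) cube([307, 41, 27]);
translate([32, 0, 744]) cube([307, 41, 27]);
translate([32, 0, 1039]) cube([307, 41, 27]);
translate([32, 0, 1334]) cube([307, 41, 27]);
translate([32, 0, 1629]) cube([307, 41, 27]);
translate([32, 0, 1924]) cube([307, 41, 27]);
translate([32, 0, 2219]) cube([307, 41, 27]);
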